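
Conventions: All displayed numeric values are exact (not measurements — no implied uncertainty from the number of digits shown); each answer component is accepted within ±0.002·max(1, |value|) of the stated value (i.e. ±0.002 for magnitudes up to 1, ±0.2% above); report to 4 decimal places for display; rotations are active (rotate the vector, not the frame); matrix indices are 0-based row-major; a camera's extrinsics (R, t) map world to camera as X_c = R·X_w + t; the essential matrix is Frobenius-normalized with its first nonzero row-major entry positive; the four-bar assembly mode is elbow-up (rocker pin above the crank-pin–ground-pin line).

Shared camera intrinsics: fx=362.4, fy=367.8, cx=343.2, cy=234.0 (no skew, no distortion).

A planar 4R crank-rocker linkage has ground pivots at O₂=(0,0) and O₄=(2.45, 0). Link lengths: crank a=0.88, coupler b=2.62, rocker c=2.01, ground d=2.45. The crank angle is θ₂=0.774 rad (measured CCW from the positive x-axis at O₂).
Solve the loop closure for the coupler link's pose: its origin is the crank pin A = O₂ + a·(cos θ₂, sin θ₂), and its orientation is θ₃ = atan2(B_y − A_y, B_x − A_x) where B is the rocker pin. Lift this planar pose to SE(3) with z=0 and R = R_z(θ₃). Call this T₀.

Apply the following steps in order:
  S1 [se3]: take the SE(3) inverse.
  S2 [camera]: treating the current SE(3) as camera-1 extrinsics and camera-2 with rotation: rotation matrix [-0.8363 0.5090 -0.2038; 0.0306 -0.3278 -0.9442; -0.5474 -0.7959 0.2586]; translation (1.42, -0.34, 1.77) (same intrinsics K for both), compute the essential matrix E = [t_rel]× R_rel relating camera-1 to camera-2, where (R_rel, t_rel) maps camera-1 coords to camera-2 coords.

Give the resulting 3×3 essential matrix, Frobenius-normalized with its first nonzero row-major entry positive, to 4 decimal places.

source (fourbar_fk): coupler pose = R=[0.8572 -0.5150 0.0000; 0.5150 0.8572 0.0000; 0.0000 0.0000 1.0000], t=(0.6293, 0.6151, 0.0000)
after S1 (invert_se3): R=[0.8572 0.5150 0.0000; -0.5150 0.8572 0.0000; 0.0000 0.0000 1.0000], t=(-0.8562, -0.2031, 0.0000)
after S2 (essential): [0.2597 0.2133 0.3280; 0.2784 0.5671 -0.2203; -0.1795 0.0415 -0.5458]

matrix = [0.2597 0.2133 0.3280; 0.2784 0.5671 -0.2203; -0.1795 0.0415 -0.5458]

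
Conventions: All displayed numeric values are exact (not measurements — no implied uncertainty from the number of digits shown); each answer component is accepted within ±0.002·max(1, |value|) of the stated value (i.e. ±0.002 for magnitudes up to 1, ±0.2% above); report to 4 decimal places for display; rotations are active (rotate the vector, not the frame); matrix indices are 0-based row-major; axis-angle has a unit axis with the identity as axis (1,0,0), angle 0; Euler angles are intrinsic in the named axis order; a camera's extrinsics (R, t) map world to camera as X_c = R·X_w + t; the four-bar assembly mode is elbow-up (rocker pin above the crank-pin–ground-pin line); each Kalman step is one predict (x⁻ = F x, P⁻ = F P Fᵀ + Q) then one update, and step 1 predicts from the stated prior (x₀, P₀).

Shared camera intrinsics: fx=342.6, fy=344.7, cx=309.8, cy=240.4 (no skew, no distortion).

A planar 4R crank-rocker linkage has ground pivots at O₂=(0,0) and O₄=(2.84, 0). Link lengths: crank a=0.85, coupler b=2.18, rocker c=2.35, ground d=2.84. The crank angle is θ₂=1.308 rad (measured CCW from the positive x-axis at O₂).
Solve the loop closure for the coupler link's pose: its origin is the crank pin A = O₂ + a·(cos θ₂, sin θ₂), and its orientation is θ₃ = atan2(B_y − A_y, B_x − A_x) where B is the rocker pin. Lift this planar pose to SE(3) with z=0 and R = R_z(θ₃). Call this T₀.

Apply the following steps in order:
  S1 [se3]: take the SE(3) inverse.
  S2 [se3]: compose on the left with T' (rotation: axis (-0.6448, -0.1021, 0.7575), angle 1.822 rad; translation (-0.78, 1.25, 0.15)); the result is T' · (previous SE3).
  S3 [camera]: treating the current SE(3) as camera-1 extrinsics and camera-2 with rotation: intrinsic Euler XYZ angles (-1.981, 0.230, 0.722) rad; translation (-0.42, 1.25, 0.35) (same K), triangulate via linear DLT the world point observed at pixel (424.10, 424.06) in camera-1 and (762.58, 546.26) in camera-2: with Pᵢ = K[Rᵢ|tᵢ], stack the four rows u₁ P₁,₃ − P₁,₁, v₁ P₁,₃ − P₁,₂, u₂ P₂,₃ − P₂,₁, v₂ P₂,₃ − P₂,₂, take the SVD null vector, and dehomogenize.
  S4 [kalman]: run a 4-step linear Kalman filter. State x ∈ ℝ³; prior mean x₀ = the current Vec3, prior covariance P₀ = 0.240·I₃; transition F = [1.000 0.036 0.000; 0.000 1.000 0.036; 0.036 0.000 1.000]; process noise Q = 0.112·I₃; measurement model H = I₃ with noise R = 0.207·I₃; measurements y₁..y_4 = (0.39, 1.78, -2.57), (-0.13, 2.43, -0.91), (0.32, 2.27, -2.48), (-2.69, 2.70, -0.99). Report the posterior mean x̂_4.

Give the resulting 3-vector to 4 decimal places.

source (fourbar_fk): coupler pose = R=[0.7860 -0.6182 0.0000; 0.6182 0.7860 0.0000; 0.0000 0.0000 1.0000], t=(0.2208, 0.8208, 0.0000)
after S1 (invert_se3): R=[0.7860 0.6182 0.0000; -0.6182 0.7860 0.0000; 0.0000 0.0000 1.0000], t=(-0.6810, -0.5087, 0.0000)
after S2 (compose_se3): R=[0.6154 -0.3449 -0.7087; 0.7870 0.3192 0.5280; 0.0442 -0.8827 0.4679], t=(-0.6328, 0.8142, 0.8648)
after S3 (triangulate): (1.0708, -1.3982, -0.2401)
after S4 (kf_track): (-1.1923, 2.2645, -1.4284)

result = (-1.1923, 2.2645, -1.4284)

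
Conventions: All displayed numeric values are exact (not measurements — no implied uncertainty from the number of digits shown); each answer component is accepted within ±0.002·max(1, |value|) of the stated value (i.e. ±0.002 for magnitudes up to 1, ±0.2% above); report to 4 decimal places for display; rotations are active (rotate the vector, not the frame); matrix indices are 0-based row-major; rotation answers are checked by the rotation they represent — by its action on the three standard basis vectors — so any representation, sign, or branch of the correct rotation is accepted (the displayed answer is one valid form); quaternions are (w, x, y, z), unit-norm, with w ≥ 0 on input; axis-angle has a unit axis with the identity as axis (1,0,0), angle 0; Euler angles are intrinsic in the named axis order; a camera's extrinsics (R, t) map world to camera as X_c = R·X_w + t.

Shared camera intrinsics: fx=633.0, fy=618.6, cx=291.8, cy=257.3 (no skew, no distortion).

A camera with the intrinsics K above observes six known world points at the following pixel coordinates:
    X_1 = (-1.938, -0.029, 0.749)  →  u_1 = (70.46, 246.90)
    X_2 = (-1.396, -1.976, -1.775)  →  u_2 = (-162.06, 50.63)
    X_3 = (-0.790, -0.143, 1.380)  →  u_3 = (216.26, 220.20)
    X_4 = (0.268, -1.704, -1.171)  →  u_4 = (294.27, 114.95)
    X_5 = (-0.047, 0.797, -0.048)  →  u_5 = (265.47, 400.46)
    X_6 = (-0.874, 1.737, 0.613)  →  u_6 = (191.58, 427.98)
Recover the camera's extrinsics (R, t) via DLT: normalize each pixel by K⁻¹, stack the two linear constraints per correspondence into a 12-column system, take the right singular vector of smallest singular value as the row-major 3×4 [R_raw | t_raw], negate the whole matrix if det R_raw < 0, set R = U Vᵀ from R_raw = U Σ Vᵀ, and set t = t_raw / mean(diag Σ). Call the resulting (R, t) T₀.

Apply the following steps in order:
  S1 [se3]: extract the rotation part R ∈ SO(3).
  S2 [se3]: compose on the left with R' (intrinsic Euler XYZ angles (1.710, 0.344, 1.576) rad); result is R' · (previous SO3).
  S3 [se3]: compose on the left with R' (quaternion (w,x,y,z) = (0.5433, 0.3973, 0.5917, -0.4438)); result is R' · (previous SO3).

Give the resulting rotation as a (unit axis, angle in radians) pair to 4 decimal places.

source (pnp_recover): camera pose = R=[0.9890 -0.0272 0.1453; 0.0845 0.9106 -0.4045; -0.1214 0.4123 0.9029], t=(-0.1300, 0.4000, 4.6399)
after S1 (rot_of_se3): [0.9890 -0.0272 0.1453; 0.0845 0.9106 -0.4045; -0.1214 0.4123 0.9029]
after S2 (compose_so3): [-0.1253 -0.7181 0.6846; -0.0539 -0.6841 -0.7274; 0.9907 -0.1281 0.0470]
after S3 (compose_so3): [0.2480 -0.6211 -0.7435; -0.9620 -0.0675 -0.2645; 0.1141 0.7808 -0.6143]

rotation (axis_angle) = ((0.7497, -0.6150, -0.2445), 2.3701)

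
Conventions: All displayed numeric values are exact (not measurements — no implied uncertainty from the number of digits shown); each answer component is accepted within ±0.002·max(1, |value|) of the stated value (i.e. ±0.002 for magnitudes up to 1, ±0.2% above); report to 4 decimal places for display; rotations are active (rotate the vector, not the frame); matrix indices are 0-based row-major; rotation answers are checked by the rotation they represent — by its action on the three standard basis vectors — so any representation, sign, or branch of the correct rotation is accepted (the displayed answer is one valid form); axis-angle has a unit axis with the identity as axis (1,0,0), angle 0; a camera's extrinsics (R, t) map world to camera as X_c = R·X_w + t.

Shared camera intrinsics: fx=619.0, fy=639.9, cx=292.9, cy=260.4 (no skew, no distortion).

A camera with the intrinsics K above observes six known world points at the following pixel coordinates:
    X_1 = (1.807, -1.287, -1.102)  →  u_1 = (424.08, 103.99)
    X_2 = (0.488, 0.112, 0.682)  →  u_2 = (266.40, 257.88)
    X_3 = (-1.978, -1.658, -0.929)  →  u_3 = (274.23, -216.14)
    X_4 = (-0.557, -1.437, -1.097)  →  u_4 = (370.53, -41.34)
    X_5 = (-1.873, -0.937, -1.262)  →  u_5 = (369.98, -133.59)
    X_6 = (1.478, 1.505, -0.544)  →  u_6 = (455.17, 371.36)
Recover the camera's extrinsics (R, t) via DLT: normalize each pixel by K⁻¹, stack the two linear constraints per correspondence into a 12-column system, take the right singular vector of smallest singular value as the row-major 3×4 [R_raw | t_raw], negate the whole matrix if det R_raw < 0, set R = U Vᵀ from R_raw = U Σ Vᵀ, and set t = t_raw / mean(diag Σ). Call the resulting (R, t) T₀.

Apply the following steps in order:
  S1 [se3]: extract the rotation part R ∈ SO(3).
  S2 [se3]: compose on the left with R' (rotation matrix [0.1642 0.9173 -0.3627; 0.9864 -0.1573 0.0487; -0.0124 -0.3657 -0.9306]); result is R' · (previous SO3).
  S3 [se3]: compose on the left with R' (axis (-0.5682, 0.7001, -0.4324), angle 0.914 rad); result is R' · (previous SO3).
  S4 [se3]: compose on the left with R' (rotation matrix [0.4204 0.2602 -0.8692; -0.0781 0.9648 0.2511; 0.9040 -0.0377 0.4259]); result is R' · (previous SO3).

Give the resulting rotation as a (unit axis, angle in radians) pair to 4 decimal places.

source (pnp_recover): camera pose = R=[0.3466 0.2586 -0.9017; 0.1765 0.9261 0.3335; 0.9213 -0.2747 0.2753], t=(0.1700, -0.4400, 5.1600)
after S1 (rot_of_se3): [0.3466 0.2586 -0.9017; 0.1765 0.9261 0.3335; 0.9213 -0.2747 0.2753]
after S2 (compose_so3): [-0.1153 0.9916 0.0580; 0.3589 0.0961 -0.9284; -0.9262 -0.0863 -0.3670]
after S3 (compose_so3): [-0.6198 0.6921 -0.3700; 0.0374 -0.4448 -0.8948; -0.7839 -0.5684 0.2498]
after S4 (compose_so3): [0.4306 0.6693 -0.6055; -0.1123 -0.6260 -0.7717; -0.8955 0.4003 -0.1944]

rotation (axis_angle) = ((0.8149, 0.2016, -0.5434), 2.3390)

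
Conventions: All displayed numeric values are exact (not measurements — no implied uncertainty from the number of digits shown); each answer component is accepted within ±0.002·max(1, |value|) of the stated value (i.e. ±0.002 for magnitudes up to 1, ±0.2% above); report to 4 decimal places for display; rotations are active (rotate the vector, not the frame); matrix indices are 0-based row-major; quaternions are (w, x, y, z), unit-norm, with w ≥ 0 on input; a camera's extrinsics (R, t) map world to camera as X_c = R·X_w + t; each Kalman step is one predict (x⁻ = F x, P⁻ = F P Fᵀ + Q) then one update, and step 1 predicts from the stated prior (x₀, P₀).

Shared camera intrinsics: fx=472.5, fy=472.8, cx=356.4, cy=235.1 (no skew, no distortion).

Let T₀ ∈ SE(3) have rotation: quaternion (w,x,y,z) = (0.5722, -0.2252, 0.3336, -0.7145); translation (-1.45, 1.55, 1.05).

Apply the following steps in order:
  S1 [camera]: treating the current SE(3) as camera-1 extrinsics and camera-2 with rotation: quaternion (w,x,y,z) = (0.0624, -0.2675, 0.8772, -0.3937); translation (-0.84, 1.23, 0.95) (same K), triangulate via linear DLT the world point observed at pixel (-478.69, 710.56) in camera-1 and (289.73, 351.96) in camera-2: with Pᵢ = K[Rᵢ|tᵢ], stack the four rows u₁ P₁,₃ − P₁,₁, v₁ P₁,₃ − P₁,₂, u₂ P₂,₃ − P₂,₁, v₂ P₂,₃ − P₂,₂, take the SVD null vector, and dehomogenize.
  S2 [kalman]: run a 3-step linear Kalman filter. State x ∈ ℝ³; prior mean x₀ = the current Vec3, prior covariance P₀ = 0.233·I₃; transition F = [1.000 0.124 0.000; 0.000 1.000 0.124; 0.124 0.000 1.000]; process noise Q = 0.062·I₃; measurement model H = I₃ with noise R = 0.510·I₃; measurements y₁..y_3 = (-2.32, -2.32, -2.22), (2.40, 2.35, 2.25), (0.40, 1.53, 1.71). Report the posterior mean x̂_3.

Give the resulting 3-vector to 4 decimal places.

after S1 (triangulate): (0.0929, -1.8472, -0.8103)
after S2 (kf_track): (0.3503, 0.1584, 0.6275)

result = (0.3503, 0.1584, 0.6275)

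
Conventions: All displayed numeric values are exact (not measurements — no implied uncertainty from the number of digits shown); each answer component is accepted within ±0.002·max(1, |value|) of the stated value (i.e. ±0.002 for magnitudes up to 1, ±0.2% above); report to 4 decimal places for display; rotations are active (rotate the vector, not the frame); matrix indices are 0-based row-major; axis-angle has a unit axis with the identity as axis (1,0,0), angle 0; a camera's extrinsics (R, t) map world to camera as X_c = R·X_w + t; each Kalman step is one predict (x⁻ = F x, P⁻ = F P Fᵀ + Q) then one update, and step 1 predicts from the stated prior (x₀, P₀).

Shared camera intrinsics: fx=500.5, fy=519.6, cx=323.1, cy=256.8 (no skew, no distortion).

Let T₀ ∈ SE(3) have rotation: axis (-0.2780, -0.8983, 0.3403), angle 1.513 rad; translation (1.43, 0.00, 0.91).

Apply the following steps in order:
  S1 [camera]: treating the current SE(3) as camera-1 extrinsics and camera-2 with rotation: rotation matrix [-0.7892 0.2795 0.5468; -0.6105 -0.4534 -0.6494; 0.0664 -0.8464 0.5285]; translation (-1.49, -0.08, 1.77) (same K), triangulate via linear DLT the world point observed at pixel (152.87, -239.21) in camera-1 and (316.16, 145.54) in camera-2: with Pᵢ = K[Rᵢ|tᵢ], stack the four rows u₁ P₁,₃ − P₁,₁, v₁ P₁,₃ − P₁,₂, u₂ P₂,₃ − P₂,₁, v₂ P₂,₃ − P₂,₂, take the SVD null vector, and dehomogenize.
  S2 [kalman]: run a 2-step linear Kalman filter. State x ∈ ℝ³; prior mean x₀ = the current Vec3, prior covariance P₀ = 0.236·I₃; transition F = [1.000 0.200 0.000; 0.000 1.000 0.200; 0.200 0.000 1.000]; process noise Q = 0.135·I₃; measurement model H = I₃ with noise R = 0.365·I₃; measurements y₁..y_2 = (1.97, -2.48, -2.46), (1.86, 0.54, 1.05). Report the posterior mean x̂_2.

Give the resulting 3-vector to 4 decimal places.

after S1 (triangulate): (-0.7982, -0.0912, 1.5531)
after S2 (kf_track): (1.0837, -0.3140, 0.3682)

result = (1.0837, -0.3140, 0.3682)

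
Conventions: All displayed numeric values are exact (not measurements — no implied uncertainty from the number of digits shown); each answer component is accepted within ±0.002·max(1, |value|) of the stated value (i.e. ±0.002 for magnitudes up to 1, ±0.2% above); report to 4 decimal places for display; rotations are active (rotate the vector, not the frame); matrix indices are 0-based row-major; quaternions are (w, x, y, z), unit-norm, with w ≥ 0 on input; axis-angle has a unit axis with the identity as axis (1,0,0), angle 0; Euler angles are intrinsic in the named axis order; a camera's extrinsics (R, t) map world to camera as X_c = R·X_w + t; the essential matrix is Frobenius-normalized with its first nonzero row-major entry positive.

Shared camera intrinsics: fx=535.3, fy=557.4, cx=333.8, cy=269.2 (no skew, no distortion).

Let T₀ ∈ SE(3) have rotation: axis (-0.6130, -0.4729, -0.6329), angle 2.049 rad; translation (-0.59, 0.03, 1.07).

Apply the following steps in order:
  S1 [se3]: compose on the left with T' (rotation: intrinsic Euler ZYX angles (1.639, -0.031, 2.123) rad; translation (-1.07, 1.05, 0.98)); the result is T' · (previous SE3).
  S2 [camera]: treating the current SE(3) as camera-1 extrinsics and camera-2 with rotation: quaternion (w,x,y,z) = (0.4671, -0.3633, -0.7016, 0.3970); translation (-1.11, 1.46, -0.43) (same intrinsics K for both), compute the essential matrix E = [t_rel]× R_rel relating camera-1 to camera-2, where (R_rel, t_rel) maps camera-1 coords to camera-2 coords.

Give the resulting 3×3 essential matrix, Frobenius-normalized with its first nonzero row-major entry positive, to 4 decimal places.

after S1 (compose_se3): R=[0.7579 -0.2282 0.6112; 0.1602 0.9732 0.1647; -0.6324 -0.0269 0.7742], t=(-0.1064, 0.5414, 0.4262)
after S2 (essential): [0.1579 -0.5608 -0.1719; 0.0422 -0.3156 -0.1955; 0.3430 -0.1453 0.5938]

matrix = [0.1579 -0.5608 -0.1719; 0.0422 -0.3156 -0.1955; 0.3430 -0.1453 0.5938]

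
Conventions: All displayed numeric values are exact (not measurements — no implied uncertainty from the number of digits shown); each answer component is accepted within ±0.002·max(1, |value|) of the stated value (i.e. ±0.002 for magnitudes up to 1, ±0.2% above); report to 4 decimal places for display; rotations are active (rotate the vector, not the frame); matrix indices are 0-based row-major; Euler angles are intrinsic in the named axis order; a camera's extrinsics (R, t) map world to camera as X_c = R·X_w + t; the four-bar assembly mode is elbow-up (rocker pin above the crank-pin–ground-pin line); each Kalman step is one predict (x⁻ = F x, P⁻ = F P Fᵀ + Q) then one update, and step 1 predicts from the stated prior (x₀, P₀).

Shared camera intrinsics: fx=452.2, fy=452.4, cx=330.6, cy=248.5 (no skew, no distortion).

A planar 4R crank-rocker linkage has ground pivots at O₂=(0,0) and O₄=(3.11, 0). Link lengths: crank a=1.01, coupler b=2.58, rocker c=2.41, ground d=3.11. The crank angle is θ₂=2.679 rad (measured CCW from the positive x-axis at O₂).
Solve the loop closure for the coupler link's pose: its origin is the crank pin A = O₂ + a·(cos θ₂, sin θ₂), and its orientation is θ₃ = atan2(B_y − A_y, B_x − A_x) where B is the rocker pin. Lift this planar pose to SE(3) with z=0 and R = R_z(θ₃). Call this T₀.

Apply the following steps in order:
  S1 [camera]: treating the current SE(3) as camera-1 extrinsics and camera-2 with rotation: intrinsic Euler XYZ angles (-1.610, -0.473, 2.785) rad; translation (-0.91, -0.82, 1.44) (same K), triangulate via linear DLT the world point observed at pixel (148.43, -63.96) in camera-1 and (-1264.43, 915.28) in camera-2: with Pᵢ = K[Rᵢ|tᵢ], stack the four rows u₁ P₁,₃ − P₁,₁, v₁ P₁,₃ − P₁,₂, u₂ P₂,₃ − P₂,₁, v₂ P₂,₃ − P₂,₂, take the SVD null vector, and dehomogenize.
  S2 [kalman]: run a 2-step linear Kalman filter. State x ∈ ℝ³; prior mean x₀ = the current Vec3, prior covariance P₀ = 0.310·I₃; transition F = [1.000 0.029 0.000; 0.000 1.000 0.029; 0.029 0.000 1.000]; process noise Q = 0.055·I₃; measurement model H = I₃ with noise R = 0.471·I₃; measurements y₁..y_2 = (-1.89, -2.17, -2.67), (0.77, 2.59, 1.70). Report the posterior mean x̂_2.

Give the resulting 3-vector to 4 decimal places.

result = (-0.3245, -0.1390, 0.2652)

source (fourbar_fk): coupler pose = R=[0.8816 -0.4719 0.0000; 0.4719 0.8816 0.0000; 0.0000 0.0000 1.0000], t=(-0.9038, 0.4507, 0.0000)
after S1 (triangulate): (-0.1535, -1.2775, 1.0830)
after S2 (kf_track): (-0.3245, -0.1390, 0.2652)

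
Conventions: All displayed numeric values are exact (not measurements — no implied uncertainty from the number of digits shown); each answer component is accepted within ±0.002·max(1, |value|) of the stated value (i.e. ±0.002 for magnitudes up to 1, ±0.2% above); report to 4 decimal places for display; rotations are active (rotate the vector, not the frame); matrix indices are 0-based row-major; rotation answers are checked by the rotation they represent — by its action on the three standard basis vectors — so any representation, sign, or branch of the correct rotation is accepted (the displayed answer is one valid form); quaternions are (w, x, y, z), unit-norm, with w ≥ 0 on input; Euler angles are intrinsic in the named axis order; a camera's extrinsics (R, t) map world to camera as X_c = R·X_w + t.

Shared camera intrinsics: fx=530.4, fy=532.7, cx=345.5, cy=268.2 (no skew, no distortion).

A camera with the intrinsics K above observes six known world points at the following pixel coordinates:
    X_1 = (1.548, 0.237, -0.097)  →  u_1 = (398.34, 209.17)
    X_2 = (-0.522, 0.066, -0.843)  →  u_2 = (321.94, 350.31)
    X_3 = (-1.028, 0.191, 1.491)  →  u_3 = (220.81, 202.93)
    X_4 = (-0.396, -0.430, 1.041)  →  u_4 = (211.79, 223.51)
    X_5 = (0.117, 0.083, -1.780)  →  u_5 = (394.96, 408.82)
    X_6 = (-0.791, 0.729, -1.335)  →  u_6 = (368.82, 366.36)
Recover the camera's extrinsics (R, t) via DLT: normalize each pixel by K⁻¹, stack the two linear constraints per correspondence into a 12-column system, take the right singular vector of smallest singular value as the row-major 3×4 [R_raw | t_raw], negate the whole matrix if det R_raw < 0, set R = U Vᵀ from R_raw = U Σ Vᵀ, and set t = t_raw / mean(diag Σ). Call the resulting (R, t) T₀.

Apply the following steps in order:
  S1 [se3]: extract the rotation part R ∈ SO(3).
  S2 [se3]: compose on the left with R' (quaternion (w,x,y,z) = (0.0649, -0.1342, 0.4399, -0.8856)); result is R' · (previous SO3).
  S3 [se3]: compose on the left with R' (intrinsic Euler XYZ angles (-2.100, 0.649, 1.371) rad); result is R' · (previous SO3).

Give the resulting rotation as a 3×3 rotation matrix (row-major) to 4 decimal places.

source (pnp_recover): camera pose = R=[0.4982 0.6974 -0.5152; -0.3951 -0.3464 -0.8509; -0.7718 0.6274 0.1030], t=(-0.5000, 0.0700, 5.9401)
after S1 (rot_of_se3): [0.4982 0.6974 -0.5152; -0.3951 -0.3464 -0.8509; -0.7718 0.6274 0.1030]
after S2 (compose_so3): [-0.7023 -0.4804 0.5253; 0.7107 -0.4310 0.5560; -0.0407 0.7638 0.6441]
after S3 (compose_so3): [-0.6906 0.7223 0.0382; 0.6845 0.6355 0.3572; 0.2337 0.2729 -0.9332]

rotation (matrix) = ((-0.6906, 0.7223, 0.0382), (0.6845, 0.6355, 0.3572), (0.2337, 0.2729, -0.9332))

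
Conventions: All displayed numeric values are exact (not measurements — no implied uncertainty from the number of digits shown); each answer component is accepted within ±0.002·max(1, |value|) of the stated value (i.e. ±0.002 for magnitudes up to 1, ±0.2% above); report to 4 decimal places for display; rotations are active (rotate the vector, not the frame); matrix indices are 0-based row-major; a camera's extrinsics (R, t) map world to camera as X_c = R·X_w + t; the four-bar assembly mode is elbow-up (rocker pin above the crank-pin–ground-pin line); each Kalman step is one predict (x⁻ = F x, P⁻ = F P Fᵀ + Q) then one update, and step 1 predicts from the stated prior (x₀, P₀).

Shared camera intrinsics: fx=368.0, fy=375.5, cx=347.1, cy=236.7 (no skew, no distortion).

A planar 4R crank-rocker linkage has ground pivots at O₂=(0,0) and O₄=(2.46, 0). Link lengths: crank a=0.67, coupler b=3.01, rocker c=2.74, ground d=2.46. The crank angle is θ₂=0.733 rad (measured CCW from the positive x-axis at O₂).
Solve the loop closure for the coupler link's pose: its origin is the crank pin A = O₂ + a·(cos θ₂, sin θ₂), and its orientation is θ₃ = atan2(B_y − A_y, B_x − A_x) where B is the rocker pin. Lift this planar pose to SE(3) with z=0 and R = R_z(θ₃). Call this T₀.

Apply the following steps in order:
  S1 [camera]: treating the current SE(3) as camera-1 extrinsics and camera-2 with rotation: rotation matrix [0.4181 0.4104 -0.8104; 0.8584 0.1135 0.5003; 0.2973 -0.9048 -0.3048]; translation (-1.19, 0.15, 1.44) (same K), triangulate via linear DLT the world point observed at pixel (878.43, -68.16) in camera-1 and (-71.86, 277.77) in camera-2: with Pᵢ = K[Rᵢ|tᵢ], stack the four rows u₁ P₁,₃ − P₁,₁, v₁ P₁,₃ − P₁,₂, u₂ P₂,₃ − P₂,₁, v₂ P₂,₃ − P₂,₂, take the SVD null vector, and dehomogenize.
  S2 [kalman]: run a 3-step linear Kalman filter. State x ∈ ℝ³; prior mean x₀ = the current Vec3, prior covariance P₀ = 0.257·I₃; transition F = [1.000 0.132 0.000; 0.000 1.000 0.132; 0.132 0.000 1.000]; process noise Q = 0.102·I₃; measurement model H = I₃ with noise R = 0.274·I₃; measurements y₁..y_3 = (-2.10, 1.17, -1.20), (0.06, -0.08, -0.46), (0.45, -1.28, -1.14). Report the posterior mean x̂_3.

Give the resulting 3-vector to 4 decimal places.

result = (-0.2231, -0.6568, -0.7705)

source (fourbar_fk): coupler pose = R=[0.6483 -0.7614 0.0000; 0.7614 0.6483 0.0000; 0.0000 0.0000 1.0000], t=(0.4979, 0.4483, 0.0000)
after S1 (triangulate): (-0.2853, -1.8485, 1.1915)
after S2 (kf_track): (-0.2231, -0.6568, -0.7705)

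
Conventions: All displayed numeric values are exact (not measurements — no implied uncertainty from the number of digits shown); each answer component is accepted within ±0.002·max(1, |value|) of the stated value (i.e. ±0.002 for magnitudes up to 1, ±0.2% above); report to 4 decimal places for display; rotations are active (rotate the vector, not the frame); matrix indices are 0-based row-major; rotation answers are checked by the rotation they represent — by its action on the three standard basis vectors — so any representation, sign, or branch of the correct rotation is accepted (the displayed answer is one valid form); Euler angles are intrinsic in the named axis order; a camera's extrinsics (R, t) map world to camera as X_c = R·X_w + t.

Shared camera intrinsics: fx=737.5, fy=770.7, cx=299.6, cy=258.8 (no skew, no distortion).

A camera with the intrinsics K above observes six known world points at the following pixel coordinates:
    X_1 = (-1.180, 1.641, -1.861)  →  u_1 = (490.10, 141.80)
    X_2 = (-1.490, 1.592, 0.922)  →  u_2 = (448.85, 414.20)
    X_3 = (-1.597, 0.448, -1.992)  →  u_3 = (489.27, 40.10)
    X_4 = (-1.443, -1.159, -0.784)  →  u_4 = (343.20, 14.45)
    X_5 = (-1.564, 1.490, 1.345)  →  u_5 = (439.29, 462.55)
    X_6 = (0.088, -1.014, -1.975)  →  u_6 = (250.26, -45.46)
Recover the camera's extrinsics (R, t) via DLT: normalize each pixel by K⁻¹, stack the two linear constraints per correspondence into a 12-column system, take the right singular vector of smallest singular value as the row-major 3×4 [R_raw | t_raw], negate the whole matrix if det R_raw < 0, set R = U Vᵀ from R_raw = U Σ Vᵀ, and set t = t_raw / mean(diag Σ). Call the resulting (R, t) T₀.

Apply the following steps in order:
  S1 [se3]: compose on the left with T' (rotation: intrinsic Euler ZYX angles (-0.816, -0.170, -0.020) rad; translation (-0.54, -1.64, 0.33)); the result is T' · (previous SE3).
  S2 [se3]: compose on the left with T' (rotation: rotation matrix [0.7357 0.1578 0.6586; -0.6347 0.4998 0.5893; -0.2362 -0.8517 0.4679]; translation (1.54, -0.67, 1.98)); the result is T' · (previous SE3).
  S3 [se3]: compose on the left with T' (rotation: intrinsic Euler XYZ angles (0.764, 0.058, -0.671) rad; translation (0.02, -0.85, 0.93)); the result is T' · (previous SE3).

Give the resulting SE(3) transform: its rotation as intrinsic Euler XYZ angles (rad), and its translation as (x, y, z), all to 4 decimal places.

source (pnp_recover): camera pose = R=[-0.7806 0.5359 -0.3215; -0.0160 0.4972 0.8675; 0.6248 0.6823 -0.3796], t=(-0.4601, -0.3599, 6.4194)
after S1 (compose_se3): R=[-0.6021 0.6560 0.4551; 0.6351 0.0480 0.7710; 0.4839 0.7532 -0.4455], t=(-1.7641, -0.6764, 6.5848)
after S2 (compose_se3): R=[-0.0241 0.9863 0.1631; 0.9848 0.0515 -0.1661; -0.1722 0.1566 -0.9725], t=(4.4723, 3.9922, 6.0536)
after S3 (compose_se3): R=[0.5825 0.8122 -0.0320; 0.7105 -0.4896 0.5055; 0.3949 -0.3171 -0.8622], t=(6.3458, -4.5411, 5.2827)

rotation (euler_xyz) = (-2.6113, -0.0320, -0.9487), translation = (6.3458, -4.5411, 5.2827)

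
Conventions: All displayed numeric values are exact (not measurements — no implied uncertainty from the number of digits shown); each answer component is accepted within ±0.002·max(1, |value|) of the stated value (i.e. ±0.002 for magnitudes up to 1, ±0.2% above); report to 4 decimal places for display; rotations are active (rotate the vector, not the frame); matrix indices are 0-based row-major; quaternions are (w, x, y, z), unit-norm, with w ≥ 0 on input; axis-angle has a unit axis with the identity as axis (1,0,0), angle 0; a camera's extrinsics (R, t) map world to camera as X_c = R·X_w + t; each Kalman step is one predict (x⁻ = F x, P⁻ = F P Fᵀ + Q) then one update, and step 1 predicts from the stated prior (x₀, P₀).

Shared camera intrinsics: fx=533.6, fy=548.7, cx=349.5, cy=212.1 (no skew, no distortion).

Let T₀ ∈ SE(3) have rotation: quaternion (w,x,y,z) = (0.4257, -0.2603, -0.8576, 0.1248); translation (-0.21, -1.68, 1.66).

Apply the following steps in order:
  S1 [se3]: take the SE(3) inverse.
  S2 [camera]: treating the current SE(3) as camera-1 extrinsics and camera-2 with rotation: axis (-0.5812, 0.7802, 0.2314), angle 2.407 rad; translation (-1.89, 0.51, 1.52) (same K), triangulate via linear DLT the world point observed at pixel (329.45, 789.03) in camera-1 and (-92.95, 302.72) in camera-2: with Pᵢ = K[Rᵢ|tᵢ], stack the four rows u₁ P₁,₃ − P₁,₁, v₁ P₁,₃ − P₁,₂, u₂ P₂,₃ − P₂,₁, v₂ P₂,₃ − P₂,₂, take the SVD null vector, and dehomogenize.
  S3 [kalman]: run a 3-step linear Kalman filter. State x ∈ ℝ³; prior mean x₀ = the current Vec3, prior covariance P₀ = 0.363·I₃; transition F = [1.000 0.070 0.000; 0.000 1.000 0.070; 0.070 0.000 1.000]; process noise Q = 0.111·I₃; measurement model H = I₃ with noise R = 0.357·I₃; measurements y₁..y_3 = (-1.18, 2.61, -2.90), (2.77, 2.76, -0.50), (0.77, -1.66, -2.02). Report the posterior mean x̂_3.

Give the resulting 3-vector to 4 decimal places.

after S1 (invert_se3): R=[-0.5021 0.5527 0.6652; 0.3402 0.8333 -0.4357; -0.7951 0.0076 -0.6064], t=(-0.2811, 2.1947, 0.8524)
after S2 (triangulate): (-1.4677, 0.9133, -1.6139)
after S3 (kf_track): (0.7750, 0.4713, -1.7379)

result = (0.7750, 0.4713, -1.7379)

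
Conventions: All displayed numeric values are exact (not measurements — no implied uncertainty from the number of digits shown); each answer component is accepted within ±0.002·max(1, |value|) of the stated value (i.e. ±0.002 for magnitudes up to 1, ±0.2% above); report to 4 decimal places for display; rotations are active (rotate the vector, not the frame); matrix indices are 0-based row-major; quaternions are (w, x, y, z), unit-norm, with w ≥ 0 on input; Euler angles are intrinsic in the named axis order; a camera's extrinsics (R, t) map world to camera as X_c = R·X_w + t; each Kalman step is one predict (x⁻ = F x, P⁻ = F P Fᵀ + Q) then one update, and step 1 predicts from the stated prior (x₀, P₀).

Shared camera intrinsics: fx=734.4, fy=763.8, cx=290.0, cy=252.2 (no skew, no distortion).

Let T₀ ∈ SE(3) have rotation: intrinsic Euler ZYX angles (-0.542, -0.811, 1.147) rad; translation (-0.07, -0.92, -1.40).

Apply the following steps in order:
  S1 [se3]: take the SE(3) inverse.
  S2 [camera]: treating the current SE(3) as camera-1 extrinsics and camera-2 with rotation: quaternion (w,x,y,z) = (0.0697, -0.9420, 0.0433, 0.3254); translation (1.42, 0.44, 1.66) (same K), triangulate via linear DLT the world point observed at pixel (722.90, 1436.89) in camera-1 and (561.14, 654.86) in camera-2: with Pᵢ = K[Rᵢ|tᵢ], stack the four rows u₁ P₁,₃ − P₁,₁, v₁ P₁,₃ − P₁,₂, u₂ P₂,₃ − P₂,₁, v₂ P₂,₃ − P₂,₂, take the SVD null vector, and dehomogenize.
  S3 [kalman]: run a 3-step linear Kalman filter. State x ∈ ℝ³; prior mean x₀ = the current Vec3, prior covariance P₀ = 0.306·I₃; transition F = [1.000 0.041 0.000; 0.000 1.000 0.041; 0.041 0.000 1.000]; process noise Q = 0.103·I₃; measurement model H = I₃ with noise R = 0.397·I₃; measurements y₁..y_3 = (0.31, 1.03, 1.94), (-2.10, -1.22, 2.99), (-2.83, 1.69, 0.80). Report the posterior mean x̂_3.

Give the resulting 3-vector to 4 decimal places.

result = (-1.7756, 0.4773, 1.3842)

after S1 (invert_se3): R=[0.5901 -0.3553 0.7250; -0.3540 0.6932 0.6278; -0.7256 -0.6271 0.2832], t=(0.7294, 1.4919, -0.2312)
after S2 (triangulate): (-0.8527, -0.7185, 0.0224)
after S3 (kf_track): (-1.7756, 0.4773, 1.3842)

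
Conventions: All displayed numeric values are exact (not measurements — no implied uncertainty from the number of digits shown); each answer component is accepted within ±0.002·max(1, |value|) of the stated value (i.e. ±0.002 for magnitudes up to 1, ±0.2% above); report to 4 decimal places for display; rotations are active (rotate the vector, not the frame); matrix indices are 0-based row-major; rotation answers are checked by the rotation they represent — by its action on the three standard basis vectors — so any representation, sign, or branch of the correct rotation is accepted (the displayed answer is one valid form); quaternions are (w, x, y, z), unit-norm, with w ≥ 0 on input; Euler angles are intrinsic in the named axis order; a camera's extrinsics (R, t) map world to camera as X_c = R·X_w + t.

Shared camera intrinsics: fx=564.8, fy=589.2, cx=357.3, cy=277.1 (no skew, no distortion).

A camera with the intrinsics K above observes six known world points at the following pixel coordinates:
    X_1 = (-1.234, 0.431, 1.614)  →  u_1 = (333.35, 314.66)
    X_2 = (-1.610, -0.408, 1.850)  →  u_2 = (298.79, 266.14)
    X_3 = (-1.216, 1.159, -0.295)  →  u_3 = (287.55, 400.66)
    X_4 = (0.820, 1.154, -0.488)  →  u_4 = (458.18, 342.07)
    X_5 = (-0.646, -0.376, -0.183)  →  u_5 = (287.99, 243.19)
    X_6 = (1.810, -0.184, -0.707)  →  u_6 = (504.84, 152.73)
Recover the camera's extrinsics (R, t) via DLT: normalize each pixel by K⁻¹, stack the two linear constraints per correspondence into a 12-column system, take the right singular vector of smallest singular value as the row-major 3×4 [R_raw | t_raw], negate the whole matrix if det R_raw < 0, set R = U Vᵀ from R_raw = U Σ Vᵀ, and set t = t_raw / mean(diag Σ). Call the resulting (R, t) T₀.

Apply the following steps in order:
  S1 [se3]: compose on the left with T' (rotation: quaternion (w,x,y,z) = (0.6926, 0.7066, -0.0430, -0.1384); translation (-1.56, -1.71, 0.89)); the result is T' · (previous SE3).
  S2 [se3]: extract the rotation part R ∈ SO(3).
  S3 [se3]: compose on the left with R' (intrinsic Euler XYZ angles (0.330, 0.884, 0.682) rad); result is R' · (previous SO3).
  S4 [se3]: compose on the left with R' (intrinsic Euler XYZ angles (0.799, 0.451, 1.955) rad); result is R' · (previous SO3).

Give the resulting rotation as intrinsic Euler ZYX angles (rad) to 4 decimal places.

source (pnp_recover): camera pose = R=[0.8662 0.3467 0.3599; -0.3514 0.9346 -0.0545; -0.3552 -0.0793 0.9314], t=(-0.0000, -0.2400, 6.0693)
after S1 (compose_se3): R=[0.8744 0.4747 0.1000; 0.1377 -0.0454 -0.9894; -0.4652 0.8790 -0.1051], t=(-3.1401, -7.5695, 0.6384)
after S2 (rot_of_se3): [0.8744 0.4747 0.1000; 0.1377 -0.0454 -0.9894; -0.4652 0.8790 -0.1051]
after S3 (compose_so3): [0.0157 0.9315 0.3634; 0.8665 0.1687 -0.4697; -0.4989 0.3223 -0.8045]
after S4 (compose_so3): [-0.9458 -0.3145 -0.0813; -0.1474 0.1924 0.9702; -0.2895 0.9295 -0.2283]

rotation (euler_zyx) = (-2.9870, 0.2937, 1.8117)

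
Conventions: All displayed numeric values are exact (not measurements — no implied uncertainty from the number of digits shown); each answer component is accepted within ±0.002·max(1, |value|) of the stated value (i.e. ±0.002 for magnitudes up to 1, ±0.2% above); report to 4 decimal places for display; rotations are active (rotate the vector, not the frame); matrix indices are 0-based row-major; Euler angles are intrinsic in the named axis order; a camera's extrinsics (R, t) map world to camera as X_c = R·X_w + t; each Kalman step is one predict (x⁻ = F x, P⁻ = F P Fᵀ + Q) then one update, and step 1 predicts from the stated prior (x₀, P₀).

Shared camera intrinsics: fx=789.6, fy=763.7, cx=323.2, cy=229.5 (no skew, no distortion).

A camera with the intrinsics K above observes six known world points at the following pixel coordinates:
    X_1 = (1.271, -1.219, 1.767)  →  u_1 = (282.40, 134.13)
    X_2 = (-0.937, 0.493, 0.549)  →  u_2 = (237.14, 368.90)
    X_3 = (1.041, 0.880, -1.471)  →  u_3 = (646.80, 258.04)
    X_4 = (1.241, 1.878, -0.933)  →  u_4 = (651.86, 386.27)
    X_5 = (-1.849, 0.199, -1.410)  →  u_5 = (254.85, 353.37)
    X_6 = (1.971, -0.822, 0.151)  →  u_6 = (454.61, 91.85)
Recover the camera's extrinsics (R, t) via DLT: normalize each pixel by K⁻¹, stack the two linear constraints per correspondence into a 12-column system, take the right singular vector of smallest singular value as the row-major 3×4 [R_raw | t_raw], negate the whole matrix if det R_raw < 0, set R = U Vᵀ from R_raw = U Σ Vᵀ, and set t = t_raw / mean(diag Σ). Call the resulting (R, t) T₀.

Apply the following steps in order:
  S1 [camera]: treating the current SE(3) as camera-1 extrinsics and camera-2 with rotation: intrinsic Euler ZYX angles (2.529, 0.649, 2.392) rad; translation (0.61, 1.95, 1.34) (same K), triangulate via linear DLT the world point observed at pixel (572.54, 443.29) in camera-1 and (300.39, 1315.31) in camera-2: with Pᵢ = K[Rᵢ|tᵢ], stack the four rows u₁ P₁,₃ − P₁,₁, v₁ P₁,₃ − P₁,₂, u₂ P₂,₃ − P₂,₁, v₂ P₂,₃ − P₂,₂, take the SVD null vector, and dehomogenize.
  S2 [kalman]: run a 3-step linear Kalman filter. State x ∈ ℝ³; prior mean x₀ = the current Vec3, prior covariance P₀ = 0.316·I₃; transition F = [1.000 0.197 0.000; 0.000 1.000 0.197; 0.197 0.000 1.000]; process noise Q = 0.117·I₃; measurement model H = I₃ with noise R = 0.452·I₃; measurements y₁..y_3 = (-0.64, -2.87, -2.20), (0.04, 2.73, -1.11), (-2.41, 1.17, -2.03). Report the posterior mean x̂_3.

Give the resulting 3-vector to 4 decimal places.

result = (-0.8794, 0.5978, -1.6368)

source (pnp_recover): camera pose = R=[0.7196 0.4182 -0.5544; -0.3342 0.9084 0.2514; 0.6087 0.0044 0.7934], t=(0.1700, 0.1100, 5.6600)
after S1 (triangulate): (0.4786, 1.9143, -0.7045)
after S2 (kf_track): (-0.8794, 0.5978, -1.6368)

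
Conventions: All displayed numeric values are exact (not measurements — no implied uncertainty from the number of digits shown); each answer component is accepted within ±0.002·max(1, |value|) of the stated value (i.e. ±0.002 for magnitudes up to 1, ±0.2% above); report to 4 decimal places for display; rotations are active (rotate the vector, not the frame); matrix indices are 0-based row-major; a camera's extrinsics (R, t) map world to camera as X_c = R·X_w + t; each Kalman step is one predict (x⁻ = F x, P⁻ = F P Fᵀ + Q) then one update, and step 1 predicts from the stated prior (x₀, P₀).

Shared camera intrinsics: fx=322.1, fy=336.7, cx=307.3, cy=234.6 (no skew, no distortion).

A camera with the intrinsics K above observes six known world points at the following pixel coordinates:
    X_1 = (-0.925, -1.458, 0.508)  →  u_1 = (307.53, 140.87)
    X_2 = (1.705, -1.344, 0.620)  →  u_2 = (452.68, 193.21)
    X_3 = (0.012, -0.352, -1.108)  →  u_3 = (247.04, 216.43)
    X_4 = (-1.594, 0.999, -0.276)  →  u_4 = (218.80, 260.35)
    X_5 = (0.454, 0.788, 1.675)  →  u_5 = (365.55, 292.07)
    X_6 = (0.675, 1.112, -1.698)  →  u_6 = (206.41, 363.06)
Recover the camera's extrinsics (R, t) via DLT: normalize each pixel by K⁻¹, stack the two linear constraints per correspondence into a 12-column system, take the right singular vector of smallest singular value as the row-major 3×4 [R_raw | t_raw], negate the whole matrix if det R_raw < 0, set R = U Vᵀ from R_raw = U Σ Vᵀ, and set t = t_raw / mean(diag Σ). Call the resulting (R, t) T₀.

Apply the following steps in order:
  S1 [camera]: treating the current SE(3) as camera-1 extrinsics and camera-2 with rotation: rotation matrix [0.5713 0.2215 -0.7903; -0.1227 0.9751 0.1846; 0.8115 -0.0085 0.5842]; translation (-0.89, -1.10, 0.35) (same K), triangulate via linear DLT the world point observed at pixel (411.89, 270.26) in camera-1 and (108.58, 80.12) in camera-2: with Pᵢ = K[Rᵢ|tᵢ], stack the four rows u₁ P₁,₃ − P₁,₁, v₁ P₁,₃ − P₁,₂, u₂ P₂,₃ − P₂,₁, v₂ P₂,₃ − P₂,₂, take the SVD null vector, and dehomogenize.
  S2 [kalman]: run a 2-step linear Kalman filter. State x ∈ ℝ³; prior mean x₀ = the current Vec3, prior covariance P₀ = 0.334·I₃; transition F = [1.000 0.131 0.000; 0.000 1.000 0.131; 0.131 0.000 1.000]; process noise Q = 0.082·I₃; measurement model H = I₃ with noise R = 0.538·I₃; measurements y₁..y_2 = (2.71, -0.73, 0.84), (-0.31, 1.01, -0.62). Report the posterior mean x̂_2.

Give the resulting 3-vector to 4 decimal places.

source (pnp_recover): camera pose = R=[0.6777 -0.2778 0.6808; 0.3649 0.9309 0.0166; -0.6384 0.2372 0.7322], t=(-0.1200, 0.1200, 5.0101)
after S1 (triangulate): (1.2248, -0.0326, 1.4699)
after S2 (kf_track): (0.9795, 0.2150, 0.7002)

result = (0.9795, 0.2150, 0.7002)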